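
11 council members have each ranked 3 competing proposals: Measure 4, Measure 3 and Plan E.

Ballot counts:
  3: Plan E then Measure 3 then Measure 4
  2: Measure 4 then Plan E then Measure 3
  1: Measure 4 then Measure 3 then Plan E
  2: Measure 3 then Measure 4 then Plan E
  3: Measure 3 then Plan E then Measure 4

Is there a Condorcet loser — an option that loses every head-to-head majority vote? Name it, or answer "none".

Measure 4

Head-to-head results (11 council members):
Measure 4 vs Measure 3: Measure 4 is ranked higher on 2+1 = 3 ballots, Measure 3 on 8. Measure 3 wins 8–3.
Measure 4–Plan E: Plan E 6–5.
Measure 3 vs Plan E: 6 to 5, Measure 3.
Measure 4 loses to every other option — it is the Condorcet loser.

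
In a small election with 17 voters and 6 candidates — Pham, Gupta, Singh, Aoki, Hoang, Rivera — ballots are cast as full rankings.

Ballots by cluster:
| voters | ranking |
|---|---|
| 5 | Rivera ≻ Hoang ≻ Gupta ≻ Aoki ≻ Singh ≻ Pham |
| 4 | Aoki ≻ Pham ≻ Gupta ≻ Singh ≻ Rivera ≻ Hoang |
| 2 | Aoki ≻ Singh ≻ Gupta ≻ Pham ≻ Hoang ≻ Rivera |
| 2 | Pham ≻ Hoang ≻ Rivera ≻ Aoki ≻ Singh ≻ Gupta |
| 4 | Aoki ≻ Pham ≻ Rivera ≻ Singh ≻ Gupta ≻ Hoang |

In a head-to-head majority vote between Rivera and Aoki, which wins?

Aoki

Ballots ranking Rivera above Aoki: 5 + 2 = 7.
Ballots ranking Aoki above Rivera: 17 − 7 = 10.
Aoki wins the head-to-head 10–7.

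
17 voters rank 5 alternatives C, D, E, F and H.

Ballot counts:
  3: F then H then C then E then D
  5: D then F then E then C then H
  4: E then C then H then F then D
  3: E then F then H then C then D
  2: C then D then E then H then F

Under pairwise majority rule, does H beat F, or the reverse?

Ballots ranking H above F: 4 + 2 = 6.
Ballots ranking F above H: 17 − 6 = 11.
F wins the head-to-head 11–6.

F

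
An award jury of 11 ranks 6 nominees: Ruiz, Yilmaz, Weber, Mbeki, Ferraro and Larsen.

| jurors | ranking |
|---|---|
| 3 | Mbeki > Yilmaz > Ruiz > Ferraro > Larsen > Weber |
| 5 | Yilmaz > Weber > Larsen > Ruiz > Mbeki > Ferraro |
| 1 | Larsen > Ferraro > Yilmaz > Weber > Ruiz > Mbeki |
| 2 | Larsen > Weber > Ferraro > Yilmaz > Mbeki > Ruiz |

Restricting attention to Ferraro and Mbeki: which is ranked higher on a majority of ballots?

Mbeki

Ballots ranking Ferraro above Mbeki: 1 + 2 = 3.
Ballots ranking Mbeki above Ferraro: 11 − 3 = 8.
Mbeki wins the head-to-head 8–3.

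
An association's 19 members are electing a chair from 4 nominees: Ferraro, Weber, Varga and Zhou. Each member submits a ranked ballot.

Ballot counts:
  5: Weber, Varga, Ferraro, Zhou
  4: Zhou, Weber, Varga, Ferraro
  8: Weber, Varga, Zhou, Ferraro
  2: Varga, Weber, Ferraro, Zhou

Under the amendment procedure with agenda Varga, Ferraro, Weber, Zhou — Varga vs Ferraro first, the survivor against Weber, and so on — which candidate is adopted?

Weber

Round 1: Varga vs Ferraro — 19–0, Varga advances.
Round 2: Varga vs Weber — 2–17, Weber advances.
Round 3: Weber vs Zhou — 15–4, Weber advances.
Weber survives the agenda.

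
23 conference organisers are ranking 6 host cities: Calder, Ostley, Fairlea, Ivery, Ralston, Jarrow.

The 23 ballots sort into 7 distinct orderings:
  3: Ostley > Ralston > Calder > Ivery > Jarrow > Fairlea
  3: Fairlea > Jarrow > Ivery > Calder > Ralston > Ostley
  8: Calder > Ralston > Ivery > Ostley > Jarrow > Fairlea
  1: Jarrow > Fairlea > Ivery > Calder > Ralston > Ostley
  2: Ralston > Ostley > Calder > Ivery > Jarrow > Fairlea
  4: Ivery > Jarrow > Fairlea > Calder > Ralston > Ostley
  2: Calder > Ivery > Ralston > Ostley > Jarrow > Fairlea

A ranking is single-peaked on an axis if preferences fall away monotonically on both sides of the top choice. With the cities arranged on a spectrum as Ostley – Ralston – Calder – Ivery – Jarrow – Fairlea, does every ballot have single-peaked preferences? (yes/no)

yes

Axis positions: Ostley=1, Ralston=2, Calder=3, Ivery=4, Jarrow=5, Fairlea=6.
Cluster 1 (peak Ostley at position 1): ranking walks positions 1-2-3-4-5-6, expanding outward from the peak — single-peaked.
Cluster 2 (peak Fairlea at position 6): ranking walks positions 6-5-4-3-2-1, expanding outward from the peak — single-peaked.
Cluster 3 (peak Calder at position 3): ranking walks positions 3-2-4-1-5-6, expanding outward from the peak — single-peaked.
Cluster 4 (peak Jarrow at position 5): ranking walks positions 5-6-4-3-2-1, expanding outward from the peak — single-peaked.
Cluster 5 (peak Ralston at position 2): ranking walks positions 2-1-3-4-5-6, expanding outward from the peak — single-peaked.
Cluster 6 (peak Ivery at position 4): ranking walks positions 4-5-6-3-2-1, expanding outward from the peak — single-peaked.
Cluster 7 (peak Calder at position 3): ranking walks positions 3-4-2-1-5-6, expanding outward from the peak — single-peaked.
Every ranking is single-peaked on this axis.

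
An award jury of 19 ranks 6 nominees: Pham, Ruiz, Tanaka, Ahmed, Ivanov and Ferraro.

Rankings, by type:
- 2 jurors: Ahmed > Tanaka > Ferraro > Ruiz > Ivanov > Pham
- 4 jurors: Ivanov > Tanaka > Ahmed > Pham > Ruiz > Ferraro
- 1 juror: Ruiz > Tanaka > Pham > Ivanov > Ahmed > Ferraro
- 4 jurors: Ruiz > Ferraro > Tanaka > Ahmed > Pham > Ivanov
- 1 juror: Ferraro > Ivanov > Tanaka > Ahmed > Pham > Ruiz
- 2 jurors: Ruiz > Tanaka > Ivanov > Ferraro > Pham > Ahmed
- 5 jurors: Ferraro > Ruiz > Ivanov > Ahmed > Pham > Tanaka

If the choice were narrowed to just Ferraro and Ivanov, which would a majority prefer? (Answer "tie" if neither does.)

Ferraro

Ballots ranking Ferraro above Ivanov: 2 + 4 + 1 + 5 = 12.
Ballots ranking Ivanov above Ferraro: 19 − 12 = 7.
Ferraro wins the head-to-head 12–7.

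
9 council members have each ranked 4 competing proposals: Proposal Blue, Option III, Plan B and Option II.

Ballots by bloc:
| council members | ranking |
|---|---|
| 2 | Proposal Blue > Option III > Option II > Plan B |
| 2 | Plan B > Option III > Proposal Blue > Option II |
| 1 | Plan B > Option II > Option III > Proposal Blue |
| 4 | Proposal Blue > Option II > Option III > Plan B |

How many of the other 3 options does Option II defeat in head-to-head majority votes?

2

Option II against each rival (9 council members):
Option II vs Proposal Blue: Proposal Blue, 8–1.
Option II vs Option III: 1+4 = 5 for Option II, 4 for Option III — Option II by 5–4.
Option II vs Plan B: Option II preferred on 2+4 = 6 ballots; Option II wins 6–3.
Option II beats Option III, Plan B; loses to Proposal Blue — 2 pairwise wins.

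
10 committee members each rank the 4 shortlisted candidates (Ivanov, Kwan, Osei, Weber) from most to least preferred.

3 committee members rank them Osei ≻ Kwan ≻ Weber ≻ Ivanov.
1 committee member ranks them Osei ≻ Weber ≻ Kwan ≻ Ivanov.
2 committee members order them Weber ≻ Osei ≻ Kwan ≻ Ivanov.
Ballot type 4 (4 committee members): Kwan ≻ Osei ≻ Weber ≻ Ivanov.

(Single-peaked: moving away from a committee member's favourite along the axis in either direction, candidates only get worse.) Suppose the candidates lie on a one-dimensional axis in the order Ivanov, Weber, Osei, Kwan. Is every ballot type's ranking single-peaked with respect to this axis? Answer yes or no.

yes

Axis positions: Ivanov=1, Weber=2, Osei=3, Kwan=4.
Ballot type 1 (peak Osei at position 3): ranking walks positions 3-4-2-1, expanding outward from the peak — single-peaked.
Ballot type 2 (peak Osei at position 3): ranking walks positions 3-2-4-1, expanding outward from the peak — single-peaked.
Ballot type 3 (peak Weber at position 2): ranking walks positions 2-3-4-1, expanding outward from the peak — single-peaked.
Ballot type 4 (peak Kwan at position 4): ranking walks positions 4-3-2-1, expanding outward from the peak — single-peaked.
Every ranking is single-peaked on this axis.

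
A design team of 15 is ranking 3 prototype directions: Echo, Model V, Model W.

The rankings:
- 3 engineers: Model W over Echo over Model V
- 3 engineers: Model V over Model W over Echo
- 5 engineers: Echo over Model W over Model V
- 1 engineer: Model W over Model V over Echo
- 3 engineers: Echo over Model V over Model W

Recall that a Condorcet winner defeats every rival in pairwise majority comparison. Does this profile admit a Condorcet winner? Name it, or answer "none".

Echo

Check each pair by majority over 15 ballots:
Echo vs Model V: 3+5+3 = 11 for Echo, 4 for Model V — Echo by 11–4.
Echo vs Model W: Echo wins 8–7.
Model V vs Model W: 6 to 9, Model W.
Echo defeats every rival head-to-head and is the Condorcet winner.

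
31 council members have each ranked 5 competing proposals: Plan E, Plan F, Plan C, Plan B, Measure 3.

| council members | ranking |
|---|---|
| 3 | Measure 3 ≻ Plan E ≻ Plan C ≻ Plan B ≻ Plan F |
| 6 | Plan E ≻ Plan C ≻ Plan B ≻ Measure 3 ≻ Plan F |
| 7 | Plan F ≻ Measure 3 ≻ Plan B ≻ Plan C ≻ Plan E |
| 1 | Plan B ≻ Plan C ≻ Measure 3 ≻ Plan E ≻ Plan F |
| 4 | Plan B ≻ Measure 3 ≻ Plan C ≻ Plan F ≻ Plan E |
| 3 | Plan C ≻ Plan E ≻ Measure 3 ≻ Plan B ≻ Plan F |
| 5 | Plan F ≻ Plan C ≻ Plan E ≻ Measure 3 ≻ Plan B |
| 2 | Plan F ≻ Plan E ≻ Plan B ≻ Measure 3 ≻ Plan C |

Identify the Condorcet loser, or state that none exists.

none

Pairwise majorities:
Plan E vs Plan F: Plan F wins 18–13.
Plan E vs Plan C: Plan E preferred on 3+6+2 = 11 ballots; Plan C wins 20–11.
Plan E vs Plan B: Plan E, 19–12.
Plan E–Measure 3: Plan E 16–15.
Plan F vs Plan C: Plan F is ranked higher on 7+5+2 = 14 ballots, Plan C on 17. Plan C wins 17–14.
Plan F vs Plan B: Plan B wins 17–14.
Plan F vs Measure 3: Plan F is ranked higher on 7+5+2 = 14 ballots, Measure 3 on 17. Measure 3 wins 17–14.
Plan C vs Plan B: 17 to 14, Plan C.
Plan C vs Measure 3: Measure 3, 16–15.
Plan B vs Measure 3: Plan B preferred on 6+1+4+2 = 13 ballots; Measure 3 wins 18–13.
No option is winless: Plan E beats Plan B; Plan F beats Plan E; Plan C beats Plan E; Plan B beats Plan F; Measure 3 beats Plan F. There is no Condorcet loser.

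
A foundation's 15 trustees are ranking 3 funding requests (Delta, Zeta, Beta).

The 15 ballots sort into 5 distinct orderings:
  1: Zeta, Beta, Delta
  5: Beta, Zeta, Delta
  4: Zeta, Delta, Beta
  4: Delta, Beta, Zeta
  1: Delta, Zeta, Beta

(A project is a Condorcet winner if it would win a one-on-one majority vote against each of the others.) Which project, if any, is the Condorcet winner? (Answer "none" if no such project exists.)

none

Head-to-head results (15 reviewers):
Delta vs Zeta: 4+1 = 5 for Delta, 10 for Zeta — Zeta by 10–5.
Delta vs Beta: Delta preferred on 4+4+1 = 9 ballots; Delta wins 9–6.
Zeta vs Beta: 6 to 9, Beta.
Each project drops at least one matchup (Delta loses to Zeta; Zeta loses to Beta; Beta loses to Delta); the cycle Delta > Beta > Zeta > Delta rules out a Condorcet winner.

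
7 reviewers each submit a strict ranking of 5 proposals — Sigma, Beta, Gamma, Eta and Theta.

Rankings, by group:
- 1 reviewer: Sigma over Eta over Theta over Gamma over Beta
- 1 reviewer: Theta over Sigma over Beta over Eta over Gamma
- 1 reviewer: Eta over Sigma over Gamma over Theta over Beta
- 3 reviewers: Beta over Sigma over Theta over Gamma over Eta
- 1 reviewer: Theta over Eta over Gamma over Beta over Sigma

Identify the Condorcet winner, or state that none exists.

none

Check each pair by majority over 7 ballots:
Sigma vs Beta: 1+1+1 = 3 for Sigma, 4 for Beta — Beta by 4–3.
Sigma vs Gamma: 1+1+1+3 = 6 for Sigma, 1 for Gamma — Sigma by 6–1.
Sigma vs Eta: 5 to 2, Sigma.
Sigma vs Theta: 1+1+3 = 5 for Sigma, 2 for Theta — Sigma by 5–2.
Beta vs Gamma: 1+3 = 4 for Beta, 3 for Gamma — Beta by 4–3.
Beta vs Eta: 4 to 3, Beta.
Beta vs Theta: 3 for Beta, 4 for Theta — Theta by 4–3.
Gamma vs Eta: Gamma is ranked higher on 3 ballots, Eta on 4. Eta wins 4–3.
Gamma vs Theta: 1 to 6, Theta.
Eta vs Theta: Eta is ranked higher on 1+1 = 2 ballots, Theta on 5. Theta wins 5–2.
Every project loses at least once (Sigma loses to Beta; Beta loses to Theta; Gamma loses to Sigma; Eta loses to Sigma; Theta loses to Sigma). The majority relation contains the cycle Sigma > Theta > Beta > Sigma, so there is no Condorcet winner.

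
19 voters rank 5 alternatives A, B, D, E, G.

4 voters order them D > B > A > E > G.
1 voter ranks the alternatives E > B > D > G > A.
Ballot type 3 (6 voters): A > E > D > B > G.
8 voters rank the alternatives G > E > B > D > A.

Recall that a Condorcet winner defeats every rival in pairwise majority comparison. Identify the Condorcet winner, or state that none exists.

Head-to-head results (19 voters):
A vs B: 6 to 13, B.
A vs D: 6 to 13, D.
A vs E: 10 to 9, A.
A vs G: A is ranked higher on 4+6 = 10 ballots, G on 9. A wins 10–9.
B vs D: 9 to 10, D.
B vs E: B preferred on 4 ballots; E wins 15–4.
B vs G: 11 to 8, B.
D vs E: 4 to 15, E.
D vs G: D preferred on 4+1+6 = 11 ballots; D wins 11–8.
E vs G: E preferred on 4+1+6 = 11 ballots; E wins 11–8.
No alternative is unbeaten: A loses to B; B loses to D; D loses to E; E loses to A; G loses to A. In particular A > E > B > A is a majority cycle — no Condorcet winner exists.

none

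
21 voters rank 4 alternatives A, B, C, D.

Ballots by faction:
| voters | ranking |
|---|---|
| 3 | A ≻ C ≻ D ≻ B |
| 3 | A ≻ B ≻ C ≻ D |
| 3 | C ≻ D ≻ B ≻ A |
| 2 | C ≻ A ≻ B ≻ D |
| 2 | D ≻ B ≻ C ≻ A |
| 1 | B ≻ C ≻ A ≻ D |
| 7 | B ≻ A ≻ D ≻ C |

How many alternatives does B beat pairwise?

B against each rival (21 voters):
B vs A: B, 13–8.
B vs C: B wins 13–8.
B vs D: B preferred on 3+2+1+7 = 13 ballots; B wins 13–8.
B beats A, C, D — 3 pairwise wins.

3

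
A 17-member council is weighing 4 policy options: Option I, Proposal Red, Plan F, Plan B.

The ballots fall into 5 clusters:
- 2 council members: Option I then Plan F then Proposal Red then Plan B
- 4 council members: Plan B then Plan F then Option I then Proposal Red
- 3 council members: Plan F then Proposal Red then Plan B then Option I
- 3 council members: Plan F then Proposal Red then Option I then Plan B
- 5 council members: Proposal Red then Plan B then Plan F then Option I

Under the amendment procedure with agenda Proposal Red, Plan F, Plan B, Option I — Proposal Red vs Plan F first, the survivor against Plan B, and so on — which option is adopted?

Plan B

Round 1: Proposal Red vs Plan F — 5–12, Plan F advances.
Round 2: Plan F vs Plan B — 8–9, Plan B advances.
Round 3: Plan B vs Option I — 12–5, Plan B advances.
The agenda winner is Plan B.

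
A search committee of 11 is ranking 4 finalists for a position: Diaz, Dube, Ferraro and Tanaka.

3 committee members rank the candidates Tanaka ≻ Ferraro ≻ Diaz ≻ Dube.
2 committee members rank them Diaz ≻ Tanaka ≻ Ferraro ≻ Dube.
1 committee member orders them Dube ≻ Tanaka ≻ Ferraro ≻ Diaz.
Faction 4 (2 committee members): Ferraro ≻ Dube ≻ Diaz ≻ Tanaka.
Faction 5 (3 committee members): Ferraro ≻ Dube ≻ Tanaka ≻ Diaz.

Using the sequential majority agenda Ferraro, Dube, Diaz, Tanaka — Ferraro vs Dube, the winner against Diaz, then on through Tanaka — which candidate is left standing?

Tanaka

Round 1: Ferraro vs Dube — 10–1, Ferraro advances.
Round 2: Ferraro vs Diaz — 9–2, Ferraro advances.
Round 3: Ferraro vs Tanaka — 5–6, Tanaka advances.
Tanaka survives the agenda.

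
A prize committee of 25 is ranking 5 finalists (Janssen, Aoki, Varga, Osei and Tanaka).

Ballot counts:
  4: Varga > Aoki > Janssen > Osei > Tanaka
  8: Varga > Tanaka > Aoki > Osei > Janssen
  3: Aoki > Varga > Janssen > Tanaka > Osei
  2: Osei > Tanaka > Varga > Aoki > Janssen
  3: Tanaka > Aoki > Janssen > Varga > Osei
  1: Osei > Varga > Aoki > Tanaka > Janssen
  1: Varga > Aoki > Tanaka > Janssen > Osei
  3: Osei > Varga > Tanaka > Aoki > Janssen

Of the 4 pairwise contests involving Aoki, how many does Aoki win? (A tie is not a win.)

Aoki against each rival (25 jurors):
Aoki vs Janssen: Aoki wins 25–0.
Aoki vs Varga: 3+3 = 6 for Aoki, 19 for Varga — Varga by 19–6.
Aoki vs Osei: 4+8+3+3+1 = 19 for Aoki, 6 for Osei — Aoki by 19–6.
Aoki vs Tanaka: 9 to 16, Tanaka.
Aoki beats Janssen, Osei; loses to Varga, Tanaka — 2 pairwise wins.

2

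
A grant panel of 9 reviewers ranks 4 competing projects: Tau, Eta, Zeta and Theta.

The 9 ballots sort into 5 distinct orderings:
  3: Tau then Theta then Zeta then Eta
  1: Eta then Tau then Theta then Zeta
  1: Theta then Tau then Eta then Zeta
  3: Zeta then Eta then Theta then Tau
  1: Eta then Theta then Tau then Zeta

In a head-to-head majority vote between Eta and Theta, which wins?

Ballots ranking Eta above Theta: 1 + 3 + 1 = 5.
Ballots ranking Theta above Eta: 9 − 5 = 4.
Eta wins the head-to-head 5–4.

Eta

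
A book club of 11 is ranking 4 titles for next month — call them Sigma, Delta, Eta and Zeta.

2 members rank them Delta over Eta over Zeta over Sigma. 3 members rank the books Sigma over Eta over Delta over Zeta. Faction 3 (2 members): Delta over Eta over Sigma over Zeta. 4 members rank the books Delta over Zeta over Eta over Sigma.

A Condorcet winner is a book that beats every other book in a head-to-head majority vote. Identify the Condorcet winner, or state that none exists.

Delta

Head-to-head results (11 members):
Sigma–Delta: Delta 8–3.
Sigma–Eta: Eta 8–3.
Sigma vs Zeta: Zeta wins 6–5.
Delta vs Eta: Delta, 8–3.
Delta vs Zeta: Delta, 11–0.
Eta vs Zeta: Eta wins 7–4.
Delta beats each of Sigma, Eta, Zeta — Delta is the Condorcet winner.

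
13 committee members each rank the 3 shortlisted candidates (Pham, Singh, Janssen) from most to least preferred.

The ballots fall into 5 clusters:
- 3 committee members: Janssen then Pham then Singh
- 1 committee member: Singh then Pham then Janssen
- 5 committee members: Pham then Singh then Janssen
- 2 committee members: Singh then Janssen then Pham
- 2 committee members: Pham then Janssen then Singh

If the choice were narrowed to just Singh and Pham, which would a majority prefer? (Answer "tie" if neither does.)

Pham

Ballots ranking Singh above Pham: 1 + 2 = 3.
Ballots ranking Pham above Singh: 13 − 3 = 10.
Pham wins the head-to-head 10–3.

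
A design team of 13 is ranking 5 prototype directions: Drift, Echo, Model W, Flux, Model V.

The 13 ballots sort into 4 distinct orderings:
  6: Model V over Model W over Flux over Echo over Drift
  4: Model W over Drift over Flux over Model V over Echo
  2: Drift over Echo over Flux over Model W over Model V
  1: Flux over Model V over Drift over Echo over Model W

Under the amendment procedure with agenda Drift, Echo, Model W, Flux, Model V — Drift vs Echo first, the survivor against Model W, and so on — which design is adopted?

Model V

Round 1: Drift vs Echo — 7–6, Drift advances.
Round 2: Drift vs Model W — 3–10, Model W advances.
Round 3: Model W vs Flux — 10–3, Model W advances.
Round 4: Model W vs Model V — 6–7, Model V advances.
The agenda winner is Model V.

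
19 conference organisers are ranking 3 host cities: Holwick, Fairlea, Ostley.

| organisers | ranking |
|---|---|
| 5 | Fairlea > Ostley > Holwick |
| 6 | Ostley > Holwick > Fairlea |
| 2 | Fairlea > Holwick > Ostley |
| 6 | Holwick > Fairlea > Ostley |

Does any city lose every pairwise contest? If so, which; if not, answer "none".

Head-to-head results (19 organisers):
Holwick vs Fairlea: Holwick preferred on 6+6 = 12 ballots; Holwick wins 12–7.
Holwick vs Ostley: Ostley, 11–8.
Fairlea–Ostley: Fairlea 13–6.
Every city wins at least one matchup (Holwick beats Fairlea; Fairlea beats Ostley; Ostley beats Holwick), so there is no Condorcet loser.

none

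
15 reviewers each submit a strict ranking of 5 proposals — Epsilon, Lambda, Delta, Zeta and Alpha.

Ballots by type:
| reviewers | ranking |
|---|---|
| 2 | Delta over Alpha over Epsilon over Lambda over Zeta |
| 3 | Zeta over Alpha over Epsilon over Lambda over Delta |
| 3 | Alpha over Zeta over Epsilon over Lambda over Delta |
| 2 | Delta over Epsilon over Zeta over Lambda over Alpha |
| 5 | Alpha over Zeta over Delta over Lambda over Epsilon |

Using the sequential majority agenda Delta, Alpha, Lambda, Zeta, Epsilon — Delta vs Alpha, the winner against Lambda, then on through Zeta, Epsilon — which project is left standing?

Round 1: Delta vs Alpha — 4–11, Alpha advances.
Round 2: Alpha vs Lambda — 13–2, Alpha advances.
Round 3: Alpha vs Zeta — 10–5, Alpha advances.
Round 4: Alpha vs Epsilon — 13–2, Alpha advances.
The agenda winner is Alpha.

Alpha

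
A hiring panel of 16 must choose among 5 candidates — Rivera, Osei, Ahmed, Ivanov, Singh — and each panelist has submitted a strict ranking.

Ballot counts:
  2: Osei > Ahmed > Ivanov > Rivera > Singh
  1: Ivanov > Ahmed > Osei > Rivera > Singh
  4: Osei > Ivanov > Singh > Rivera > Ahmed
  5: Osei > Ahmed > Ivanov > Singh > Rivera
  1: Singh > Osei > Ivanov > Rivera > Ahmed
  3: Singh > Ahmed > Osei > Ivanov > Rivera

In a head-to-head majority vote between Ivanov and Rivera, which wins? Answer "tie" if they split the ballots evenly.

Ballots ranking Ivanov above Rivera: 2 + 1 + 4 + 5 + 1 + 3 = 16.
Ballots ranking Rivera above Ivanov: 16 − 16 = 0.
Ivanov wins the head-to-head 16–0.

Ivanov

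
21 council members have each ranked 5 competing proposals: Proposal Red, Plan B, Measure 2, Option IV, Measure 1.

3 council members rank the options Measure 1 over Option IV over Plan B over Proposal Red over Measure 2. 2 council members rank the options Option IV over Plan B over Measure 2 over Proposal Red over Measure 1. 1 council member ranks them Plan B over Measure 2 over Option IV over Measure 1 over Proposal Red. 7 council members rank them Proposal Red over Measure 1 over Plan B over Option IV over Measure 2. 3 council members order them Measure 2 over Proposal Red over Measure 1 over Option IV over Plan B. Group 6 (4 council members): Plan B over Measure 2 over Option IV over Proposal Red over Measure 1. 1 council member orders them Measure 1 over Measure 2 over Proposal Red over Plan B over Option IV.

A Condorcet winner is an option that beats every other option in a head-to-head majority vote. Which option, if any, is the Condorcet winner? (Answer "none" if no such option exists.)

Check each pair by majority over 21 ballots:
Proposal Red vs Plan B: 11 to 10, Proposal Red.
Proposal Red vs Measure 2: Proposal Red is ranked higher on 3+7 = 10 ballots, Measure 2 on 11. Measure 2 wins 11–10.
Proposal Red vs Option IV: Proposal Red preferred on 7+3+1 = 11 ballots; Proposal Red wins 11–10.
Proposal Red vs Measure 1: Proposal Red is ranked higher on 2+7+3+4 = 16 ballots, Measure 1 on 5. Proposal Red wins 16–5.
Plan B vs Measure 2: Plan B preferred on 3+2+1+7+4 = 17 ballots; Plan B wins 17–4.
Plan B vs Option IV: 13 to 8, Plan B.
Plan B vs Measure 1: Plan B preferred on 2+1+4 = 7 ballots; Measure 1 wins 14–7.
Measure 2 vs Option IV: 1+3+4+1 = 9 for Measure 2, 12 for Option IV — Option IV by 12–9.
Measure 2 vs Measure 1: Measure 2 preferred on 2+1+3+4 = 10 ballots; Measure 1 wins 11–10.
Option IV vs Measure 1: 7 to 14, Measure 1.
No option is unbeaten: Proposal Red loses to Measure 2; Plan B loses to Proposal Red; Measure 2 loses to Plan B; Option IV loses to Proposal Red; Measure 1 loses to Proposal Red. In particular Proposal Red → Plan B → Measure 2 → Proposal Red is a majority cycle — no Condorcet winner exists.

none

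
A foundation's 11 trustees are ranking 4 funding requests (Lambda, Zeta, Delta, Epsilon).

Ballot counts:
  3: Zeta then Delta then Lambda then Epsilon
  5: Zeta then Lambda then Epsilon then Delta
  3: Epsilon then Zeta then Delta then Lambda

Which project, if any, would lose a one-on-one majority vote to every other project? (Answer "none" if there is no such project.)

Head-to-head results (11 reviewers):
Lambda vs Zeta: Lambda preferred on 0 ballots; Zeta wins 11–0.
Lambda vs Delta: 5 to 6, Delta.
Lambda vs Epsilon: 3+5 = 8 for Lambda, 3 for Epsilon — Lambda by 8–3.
Zeta–Delta: Zeta 11–0.
Zeta vs Epsilon: Zeta wins 8–3.
Delta vs Epsilon: Delta is ranked higher on 3 ballots, Epsilon on 8. Epsilon wins 8–3.
Every project wins at least one matchup (Lambda beats Epsilon; Zeta beats Lambda; Delta beats Lambda; Epsilon beats Delta), so there is no Condorcet loser.

none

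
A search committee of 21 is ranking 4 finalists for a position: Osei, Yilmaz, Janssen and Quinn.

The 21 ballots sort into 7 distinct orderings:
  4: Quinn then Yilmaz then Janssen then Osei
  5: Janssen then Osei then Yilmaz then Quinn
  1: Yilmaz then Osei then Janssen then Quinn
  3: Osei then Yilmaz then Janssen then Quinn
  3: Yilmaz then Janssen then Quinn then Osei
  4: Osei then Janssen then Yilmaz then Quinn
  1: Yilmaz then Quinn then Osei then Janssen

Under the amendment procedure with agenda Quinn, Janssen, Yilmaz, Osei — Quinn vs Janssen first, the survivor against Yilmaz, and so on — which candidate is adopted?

Round 1: Quinn vs Janssen — 5–16, Janssen advances.
Round 2: Janssen vs Yilmaz — 9–12, Yilmaz advances.
Round 3: Yilmaz vs Osei — 9–12, Osei advances.
Osei survives the agenda.

Osei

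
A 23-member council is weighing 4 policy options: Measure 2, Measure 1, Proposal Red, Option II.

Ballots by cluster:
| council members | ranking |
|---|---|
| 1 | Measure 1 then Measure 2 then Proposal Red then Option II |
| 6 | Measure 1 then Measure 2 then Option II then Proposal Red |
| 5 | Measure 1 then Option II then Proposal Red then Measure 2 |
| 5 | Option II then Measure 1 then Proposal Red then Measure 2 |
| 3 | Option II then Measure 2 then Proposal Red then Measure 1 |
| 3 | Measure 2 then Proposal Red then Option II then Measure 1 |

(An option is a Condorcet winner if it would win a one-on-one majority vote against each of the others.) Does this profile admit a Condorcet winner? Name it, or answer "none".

Measure 1

Check each pair by majority over 23 ballots:
Measure 2–Measure 1: Measure 1 17–6.
Measure 2–Proposal Red: Measure 2 13–10.
Measure 2–Option II: Option II 13–10.
Measure 1 vs Proposal Red: Measure 1 wins 17–6.
Measure 1 vs Option II: Measure 1, 12–11.
Proposal Red vs Option II: Option II wins 19–4.
Only Measure 1 has no losses; Measure 1 is the Condorcet winner.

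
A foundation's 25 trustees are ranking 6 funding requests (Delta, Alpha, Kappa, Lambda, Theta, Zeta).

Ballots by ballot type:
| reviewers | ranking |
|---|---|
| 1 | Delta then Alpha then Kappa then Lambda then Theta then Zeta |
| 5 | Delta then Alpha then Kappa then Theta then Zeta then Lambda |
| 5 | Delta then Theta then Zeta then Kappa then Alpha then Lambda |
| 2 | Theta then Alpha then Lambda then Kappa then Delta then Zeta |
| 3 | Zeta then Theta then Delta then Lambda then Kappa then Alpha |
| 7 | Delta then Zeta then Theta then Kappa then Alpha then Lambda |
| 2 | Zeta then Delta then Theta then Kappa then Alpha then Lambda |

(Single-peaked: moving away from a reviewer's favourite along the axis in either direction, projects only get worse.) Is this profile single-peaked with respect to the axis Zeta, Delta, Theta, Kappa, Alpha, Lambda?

no

Axis positions: Zeta=1, Delta=2, Theta=3, Kappa=4, Alpha=5, Lambda=6.
Ballot type 1: ranking walks positions 2-5-4-6-3-1; Alpha is ranked above Theta even though Theta lies between Alpha and the peak Delta on the axis — preferences dip and rise again. Not single-peaked.
Ballot type 2: ranking walks positions 2-5-4-3-1-6; Alpha is ranked above Theta even though Theta lies between Alpha and the peak Delta on the axis — preferences dip and rise again. Not single-peaked.
Ballot type 3 (peak Delta at position 2): ranking walks positions 2-3-1-4-5-6, expanding outward from the peak — single-peaked.
Ballot type 4: ranking walks positions 3-5-6-4-2-1; Alpha is ranked above Kappa even though Kappa lies between Alpha and the peak Theta on the axis — preferences dip and rise again. Not single-peaked.
Ballot type 5: ranking walks positions 1-3-2-6-4-5; Theta is ranked above Delta even though Delta lies between Theta and the peak Zeta on the axis — preferences dip and rise again. Not single-peaked.
Ballot type 6 (peak Delta at position 2): ranking walks positions 2-1-3-4-5-6, expanding outward from the peak — single-peaked.
Ballot type 7 (peak Zeta at position 1): ranking walks positions 1-2-3-4-5-6, expanding outward from the peak — single-peaked.
Ballot type 1 violates single-peakedness, so the profile is not single-peaked on this axis.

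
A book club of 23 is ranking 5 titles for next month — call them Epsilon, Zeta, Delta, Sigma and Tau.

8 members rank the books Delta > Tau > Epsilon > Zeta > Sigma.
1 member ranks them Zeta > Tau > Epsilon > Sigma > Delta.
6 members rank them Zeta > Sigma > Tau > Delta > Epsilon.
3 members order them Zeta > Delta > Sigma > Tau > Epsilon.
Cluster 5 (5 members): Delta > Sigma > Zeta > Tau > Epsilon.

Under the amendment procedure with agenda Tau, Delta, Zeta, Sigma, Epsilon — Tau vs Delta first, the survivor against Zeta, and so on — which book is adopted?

Delta

Round 1: Tau vs Delta — 7–16, Delta advances.
Round 2: Delta vs Zeta — 13–10, Delta advances.
Round 3: Delta vs Sigma — 16–7, Delta advances.
Round 4: Delta vs Epsilon — 22–1, Delta advances.
The agenda winner is Delta.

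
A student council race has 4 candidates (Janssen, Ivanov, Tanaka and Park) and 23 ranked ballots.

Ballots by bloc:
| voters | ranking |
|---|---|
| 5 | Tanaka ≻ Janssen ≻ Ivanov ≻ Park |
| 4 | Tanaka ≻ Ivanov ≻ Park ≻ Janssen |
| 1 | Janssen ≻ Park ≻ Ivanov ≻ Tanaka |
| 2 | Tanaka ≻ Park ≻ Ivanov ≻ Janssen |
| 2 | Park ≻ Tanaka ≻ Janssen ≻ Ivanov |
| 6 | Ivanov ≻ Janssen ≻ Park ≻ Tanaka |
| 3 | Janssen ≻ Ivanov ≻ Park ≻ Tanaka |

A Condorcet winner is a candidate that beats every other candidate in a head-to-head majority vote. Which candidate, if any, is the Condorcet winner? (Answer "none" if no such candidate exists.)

none

Head-to-head results (23 voters):
Janssen–Ivanov: Ivanov 12–11.
Janssen vs Tanaka: Tanaka wins 13–10.
Janssen vs Park: 15 to 8, Janssen.
Ivanov–Tanaka: Tanaka 13–10.
Ivanov vs Park: Ivanov wins 18–5.
Tanaka vs Park: 11 to 12, Park.
Every candidate loses at least once (Janssen loses to Ivanov; Ivanov loses to Tanaka; Tanaka loses to Park; Park loses to Janssen). The majority relation contains the cycle Janssen beats Park beats Tanaka beats Janssen, so there is no Condorcet winner.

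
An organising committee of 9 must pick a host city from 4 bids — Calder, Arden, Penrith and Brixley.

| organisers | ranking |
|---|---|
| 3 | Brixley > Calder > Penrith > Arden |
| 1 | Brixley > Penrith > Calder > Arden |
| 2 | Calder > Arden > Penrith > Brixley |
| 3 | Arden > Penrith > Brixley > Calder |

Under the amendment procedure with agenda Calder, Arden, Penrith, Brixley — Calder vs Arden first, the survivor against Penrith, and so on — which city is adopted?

Round 1: Calder vs Arden — 6–3, Calder advances.
Round 2: Calder vs Penrith — 5–4, Calder advances.
Round 3: Calder vs Brixley — 2–7, Brixley advances.
The agenda winner is Brixley.

Brixley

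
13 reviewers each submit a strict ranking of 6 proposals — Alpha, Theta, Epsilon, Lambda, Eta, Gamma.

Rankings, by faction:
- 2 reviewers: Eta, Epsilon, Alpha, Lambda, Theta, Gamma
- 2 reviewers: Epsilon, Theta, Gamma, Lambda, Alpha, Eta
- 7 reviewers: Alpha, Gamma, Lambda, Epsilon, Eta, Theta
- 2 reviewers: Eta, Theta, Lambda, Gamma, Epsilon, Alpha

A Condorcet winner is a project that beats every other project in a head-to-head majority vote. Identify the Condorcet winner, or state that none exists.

Alpha

Head-to-head results (13 reviewers):
Alpha vs Theta: 2+7 = 9 for Alpha, 4 for Theta — Alpha by 9–4.
Alpha vs Epsilon: Alpha wins 7–6.
Alpha–Lambda: Alpha 9–4.
Alpha vs Eta: Alpha, 9–4.
Alpha vs Gamma: 9 to 4, Alpha.
Theta vs Epsilon: Theta preferred on 2 ballots; Epsilon wins 11–2.
Theta vs Lambda: Lambda, 9–4.
Theta vs Eta: Theta preferred on 2 ballots; Eta wins 11–2.
Theta vs Gamma: Theta preferred on 2+2+2 = 6 ballots; Gamma wins 7–6.
Epsilon vs Lambda: Lambda wins 9–4.
Epsilon vs Eta: Epsilon, 9–4.
Epsilon–Gamma: Gamma 9–4.
Lambda–Eta: Lambda 9–4.
Lambda vs Gamma: Lambda preferred on 2+2 = 4 ballots; Gamma wins 9–4.
Eta vs Gamma: Gamma, 9–4.
Alpha defeats every rival head-to-head and is the Condorcet winner.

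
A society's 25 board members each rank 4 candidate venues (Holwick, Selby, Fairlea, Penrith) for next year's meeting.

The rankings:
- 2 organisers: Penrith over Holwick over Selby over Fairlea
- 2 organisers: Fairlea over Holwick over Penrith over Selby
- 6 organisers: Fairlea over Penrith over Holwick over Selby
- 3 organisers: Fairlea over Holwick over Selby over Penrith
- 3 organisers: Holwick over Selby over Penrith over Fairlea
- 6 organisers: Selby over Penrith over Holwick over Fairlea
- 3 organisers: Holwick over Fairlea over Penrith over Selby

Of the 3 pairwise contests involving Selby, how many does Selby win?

Selby against each rival (25 organisers):
Selby vs Holwick: 6 for Selby, 19 for Holwick — Holwick by 19–6.
Selby vs Fairlea: Selby preferred on 2+3+6 = 11 ballots; Fairlea wins 14–11.
Selby vs Penrith: Penrith wins 13–12.
Selby beats no one; loses to Holwick, Fairlea, Penrith — 0 pairwise wins.

0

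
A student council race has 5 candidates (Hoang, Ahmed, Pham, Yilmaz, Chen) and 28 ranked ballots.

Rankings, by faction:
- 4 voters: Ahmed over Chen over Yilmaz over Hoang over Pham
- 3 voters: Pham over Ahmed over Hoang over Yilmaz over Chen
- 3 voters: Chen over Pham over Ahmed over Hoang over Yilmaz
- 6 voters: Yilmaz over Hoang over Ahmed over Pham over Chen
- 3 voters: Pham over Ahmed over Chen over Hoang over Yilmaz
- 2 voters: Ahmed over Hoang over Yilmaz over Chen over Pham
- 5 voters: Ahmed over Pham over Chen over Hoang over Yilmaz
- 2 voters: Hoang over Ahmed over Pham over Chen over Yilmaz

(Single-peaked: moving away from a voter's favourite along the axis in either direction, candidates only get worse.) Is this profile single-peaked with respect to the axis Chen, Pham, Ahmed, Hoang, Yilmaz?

no

Axis positions: Chen=1, Pham=2, Ahmed=3, Hoang=4, Yilmaz=5.
Faction 1: ranking walks positions 3-1-5-4-2; Chen is ranked above Pham even though Pham lies between Chen and the peak Ahmed on the axis — preferences dip and rise again. Not single-peaked.
Faction 2 (peak Pham at position 2): ranking walks positions 2-3-4-5-1, expanding outward from the peak — single-peaked.
Faction 3 (peak Chen at position 1): ranking walks positions 1-2-3-4-5, expanding outward from the peak — single-peaked.
Faction 4 (peak Yilmaz at position 5): ranking walks positions 5-4-3-2-1, expanding outward from the peak — single-peaked.
Faction 5 (peak Pham at position 2): ranking walks positions 2-3-1-4-5, expanding outward from the peak — single-peaked.
Faction 6: ranking walks positions 3-4-5-1-2; Chen is ranked above Pham even though Pham lies between Chen and the peak Ahmed on the axis — preferences dip and rise again. Not single-peaked.
Faction 7 (peak Ahmed at position 3): ranking walks positions 3-2-1-4-5, expanding outward from the peak — single-peaked.
Faction 8 (peak Hoang at position 4): ranking walks positions 4-3-2-1-5, expanding outward from the peak — single-peaked.
Faction 1 violates single-peakedness, so the profile is not single-peaked on this axis.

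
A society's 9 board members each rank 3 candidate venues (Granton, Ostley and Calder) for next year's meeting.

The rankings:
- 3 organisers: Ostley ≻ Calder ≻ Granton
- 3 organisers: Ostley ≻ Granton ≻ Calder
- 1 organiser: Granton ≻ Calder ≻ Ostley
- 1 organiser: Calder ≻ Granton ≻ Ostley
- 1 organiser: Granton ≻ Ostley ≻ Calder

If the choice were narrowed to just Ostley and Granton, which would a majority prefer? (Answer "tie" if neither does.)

Ballots ranking Ostley above Granton: 3 + 3 = 6.
Ballots ranking Granton above Ostley: 9 − 6 = 3.
Ostley wins the head-to-head 6–3.

Ostley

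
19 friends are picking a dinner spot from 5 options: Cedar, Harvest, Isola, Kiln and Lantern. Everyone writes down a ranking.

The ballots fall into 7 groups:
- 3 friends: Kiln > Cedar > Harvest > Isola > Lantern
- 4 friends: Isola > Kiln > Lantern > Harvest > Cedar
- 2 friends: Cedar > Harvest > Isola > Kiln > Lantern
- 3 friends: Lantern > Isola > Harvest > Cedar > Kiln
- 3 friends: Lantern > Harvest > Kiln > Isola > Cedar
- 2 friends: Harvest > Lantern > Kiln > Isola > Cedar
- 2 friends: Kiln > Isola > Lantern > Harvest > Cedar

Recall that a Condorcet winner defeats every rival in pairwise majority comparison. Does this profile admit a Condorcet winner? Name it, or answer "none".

none

Check each pair by majority over 19 ballots:
Cedar–Harvest: Harvest 14–5.
Cedar vs Isola: Isola wins 14–5.
Cedar–Kiln: Kiln 14–5.
Cedar vs Lantern: Lantern wins 14–5.
Harvest–Isola: Harvest 10–9.
Harvest vs Kiln: Harvest wins 10–9.
Harvest vs Lantern: Lantern wins 12–7.
Isola vs Kiln: Kiln wins 10–9.
Isola–Lantern: Isola 11–8.
Kiln–Lantern: Kiln 11–8.
No restaurant is unbeaten: Cedar loses to Harvest; Harvest loses to Lantern; Isola loses to Harvest; Kiln loses to Harvest; Lantern loses to Isola. In particular Harvest > Isola > Lantern > Harvest is a majority cycle — no Condorcet winner exists.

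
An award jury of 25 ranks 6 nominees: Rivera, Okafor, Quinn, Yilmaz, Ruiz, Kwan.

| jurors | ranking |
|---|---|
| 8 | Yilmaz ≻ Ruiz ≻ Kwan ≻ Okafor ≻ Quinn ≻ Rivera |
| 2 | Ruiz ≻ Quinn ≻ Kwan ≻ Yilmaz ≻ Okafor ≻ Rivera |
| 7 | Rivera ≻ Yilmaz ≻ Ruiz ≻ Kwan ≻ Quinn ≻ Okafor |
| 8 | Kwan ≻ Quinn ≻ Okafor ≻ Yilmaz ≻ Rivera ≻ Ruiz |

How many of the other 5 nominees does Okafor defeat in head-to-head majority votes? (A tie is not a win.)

1

Okafor against each rival (25 jurors):
Okafor vs Rivera: Okafor, 18–7.
Okafor vs Quinn: Quinn wins 17–8.
Okafor vs Yilmaz: 8 to 17, Yilmaz.
Okafor vs Ruiz: Okafor is ranked higher on 8 ballots, Ruiz on 17. Ruiz wins 17–8.
Okafor–Kwan: Kwan 25–0.
Okafor beats Rivera; loses to Quinn, Yilmaz, Ruiz, Kwan — 1 pairwise win.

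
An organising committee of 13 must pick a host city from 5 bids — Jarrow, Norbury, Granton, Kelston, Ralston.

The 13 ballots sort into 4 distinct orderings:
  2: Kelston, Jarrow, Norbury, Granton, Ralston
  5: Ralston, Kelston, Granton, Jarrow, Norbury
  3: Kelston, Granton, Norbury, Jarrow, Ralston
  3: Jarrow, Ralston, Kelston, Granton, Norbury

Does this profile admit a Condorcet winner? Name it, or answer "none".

none

Head-to-head results (13 organisers):
Jarrow vs Norbury: Jarrow, 10–3.
Jarrow vs Granton: 5 to 8, Granton.
Jarrow vs Kelston: 3 for Jarrow, 10 for Kelston — Kelston by 10–3.
Jarrow vs Ralston: Jarrow wins 8–5.
Norbury vs Granton: Granton, 11–2.
Norbury vs Kelston: Kelston, 13–0.
Norbury vs Ralston: Norbury is ranked higher on 2+3 = 5 ballots, Ralston on 8. Ralston wins 8–5.
Granton vs Kelston: 0 for Granton, 13 for Kelston — Kelston by 13–0.
Granton vs Ralston: Granton is ranked higher on 2+3 = 5 ballots, Ralston on 8. Ralston wins 8–5.
Kelston vs Ralston: 2+3 = 5 for Kelston, 8 for Ralston — Ralston by 8–5.
Each city drops at least one matchup (Jarrow loses to Granton; Norbury loses to Jarrow; Granton loses to Kelston; Kelston loses to Ralston; Ralston loses to Jarrow); the cycle Jarrow → Ralston → Granton → Jarrow rules out a Condorcet winner.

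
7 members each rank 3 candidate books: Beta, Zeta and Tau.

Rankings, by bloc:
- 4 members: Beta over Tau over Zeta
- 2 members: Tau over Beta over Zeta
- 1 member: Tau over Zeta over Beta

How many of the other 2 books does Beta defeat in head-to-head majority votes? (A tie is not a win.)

Beta against each rival (7 members):
Beta–Zeta: Beta 6–1.
Beta vs Tau: Beta wins 4–3.
Beta beats Zeta, Tau — 2 pairwise wins.

2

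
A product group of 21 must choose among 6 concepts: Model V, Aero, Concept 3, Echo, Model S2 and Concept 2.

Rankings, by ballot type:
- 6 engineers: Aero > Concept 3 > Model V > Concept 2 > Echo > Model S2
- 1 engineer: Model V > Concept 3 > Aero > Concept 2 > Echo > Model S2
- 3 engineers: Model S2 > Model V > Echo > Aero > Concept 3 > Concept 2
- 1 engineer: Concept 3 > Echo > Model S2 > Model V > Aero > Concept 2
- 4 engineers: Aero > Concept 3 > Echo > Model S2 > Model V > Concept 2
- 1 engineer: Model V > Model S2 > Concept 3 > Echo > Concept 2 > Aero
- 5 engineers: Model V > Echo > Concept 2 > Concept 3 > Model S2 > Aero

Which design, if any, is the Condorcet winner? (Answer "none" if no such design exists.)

Pairwise majorities:
Model V vs Aero: Model V preferred on 1+3+1+1+5 = 11 ballots; Model V wins 11–10.
Model V vs Concept 3: 1+3+1+5 = 10 for Model V, 11 for Concept 3 — Concept 3 by 11–10.
Model V vs Echo: 16 to 5, Model V.
Model V vs Model S2: 13 to 8, Model V.
Model V vs Concept 2: Model V preferred on 21 ballots; Model V wins 21–0.
Aero vs Concept 3: Aero preferred on 6+3+4 = 13 ballots; Aero wins 13–8.
Aero vs Echo: 11 to 10, Aero.
Aero vs Model S2: Aero preferred on 6+1+4 = 11 ballots; Aero wins 11–10.
Aero vs Concept 2: Aero preferred on 6+1+3+1+4 = 15 ballots; Aero wins 15–6.
Concept 3 vs Echo: 6+1+1+4+1 = 13 for Concept 3, 8 for Echo — Concept 3 by 13–8.
Concept 3 vs Model S2: Concept 3 is ranked higher on 6+1+1+4+5 = 17 ballots, Model S2 on 4. Concept 3 wins 17–4.
Concept 3 vs Concept 2: 16 to 5, Concept 3.
Echo vs Model S2: 17 to 4, Echo.
Echo vs Concept 2: Echo preferred on 3+1+4+1+5 = 14 ballots; Echo wins 14–7.
Model S2 vs Concept 2: Model S2 is ranked higher on 3+1+4+1 = 9 ballots, Concept 2 on 12. Concept 2 wins 12–9.
No design is unbeaten: Model V loses to Concept 3; Aero loses to Model V; Concept 3 loses to Aero; Echo loses to Model V; Model S2 loses to Model V; Concept 2 loses to Model V. In particular Model V > Aero > Concept 3 > Model V is a majority cycle — no Condorcet winner exists.

none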